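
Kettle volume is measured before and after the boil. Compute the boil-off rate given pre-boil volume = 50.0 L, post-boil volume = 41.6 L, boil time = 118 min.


rate = (V_pre − V_post) / (t_min/60)
rate = (50.0 − 41.6) / (118/60)

4.2712 L/hr


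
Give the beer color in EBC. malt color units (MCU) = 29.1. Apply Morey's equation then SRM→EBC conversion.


SRM = 1.4922·MCU^0.6859;  EBC = SRM·1.97
SRM = 1.4922·29.1^0.6859 = 15.0630
EBC = 15.0630·1.97

29.6741 EBC


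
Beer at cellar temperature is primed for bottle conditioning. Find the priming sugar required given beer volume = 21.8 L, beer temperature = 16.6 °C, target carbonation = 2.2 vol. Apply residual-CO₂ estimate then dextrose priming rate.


residual = 14.695·(0.01821 + 0.09011·e^(−0.04·T));  sugar = (target − residual)·4.0·V
residual = 14.695·(0.01821 + 0.09011·e^(−0.04·16.6)) = 0.9493
sugar = (2.2 − 0.9493)·4.0·21.8

109.0644 g


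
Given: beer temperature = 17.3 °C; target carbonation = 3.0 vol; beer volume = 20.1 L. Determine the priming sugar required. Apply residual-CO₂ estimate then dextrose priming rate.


residual = 14.695·(0.01821 + 0.09011·e^(−0.04·T));  sugar = (target − residual)·4.0·V
residual = 14.695·(0.01821 + 0.09011·e^(−0.04·17.3)) = 0.9304
sugar = (3.0 − 0.9304)·4.0·20.1

166.3927 g


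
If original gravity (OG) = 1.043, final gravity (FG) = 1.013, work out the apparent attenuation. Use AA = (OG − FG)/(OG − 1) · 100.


AA = (1.043 − 1.013)/(1.043 − 1) · 100

69.7674 %


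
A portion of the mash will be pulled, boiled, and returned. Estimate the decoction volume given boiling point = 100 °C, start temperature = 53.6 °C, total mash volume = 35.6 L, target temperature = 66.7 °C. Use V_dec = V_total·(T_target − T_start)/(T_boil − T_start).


V_dec = 35.6·(66.7 − 53.6)/(100 − 53.6)

10.0509 L


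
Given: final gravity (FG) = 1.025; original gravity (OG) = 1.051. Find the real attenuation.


AA = (OG−FG)/(OG−1)·100;  RA = AA·0.8192
AA = (1.051 − 1.025)/(1.051 − 1)·100 = 50.9804
RA = 50.9804·0.8192

41.7631 %


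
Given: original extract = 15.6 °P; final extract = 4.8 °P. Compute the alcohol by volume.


SG = 259/(259 − P);  ABV = (OG − FG)·131.25
OG = 259/(259 − 15.6) = 1.0641
FG = 259/(259 − 4.8) = 1.0189
ABV = (1.0641 − 1.0189)·131.25

5.9337 % ABV


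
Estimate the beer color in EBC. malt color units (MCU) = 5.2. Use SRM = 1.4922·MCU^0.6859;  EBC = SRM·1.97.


SRM = 1.4922·5.2^0.6859 = 4.6231
EBC = 4.6231·1.97

9.1075 EBC


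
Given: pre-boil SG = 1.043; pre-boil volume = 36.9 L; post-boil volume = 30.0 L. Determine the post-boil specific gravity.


SG_post = 1 + (SG_pre − 1)·V_pre/V_post
pts_pre = (1.043 − 1)·1000 = 43.0000
pts_post = 43.0000·36.9/30.0 = 52.8900
SG_post = 1 + 52.8900/1000

1.0529


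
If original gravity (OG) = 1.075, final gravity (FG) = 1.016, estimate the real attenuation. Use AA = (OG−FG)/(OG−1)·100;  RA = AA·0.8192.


AA = (1.075 − 1.016)/(1.075 − 1)·100 = 78.6667
RA = 78.6667·0.8192

64.4437 %


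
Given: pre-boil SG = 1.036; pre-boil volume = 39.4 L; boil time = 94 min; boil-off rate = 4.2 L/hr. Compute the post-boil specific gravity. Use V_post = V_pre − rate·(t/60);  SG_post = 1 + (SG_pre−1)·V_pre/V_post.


V_post = 39.4 − 4.2·(94/60) = 32.8200
SG_post = 1 + (1.036 − 1)·39.4/32.8200

1.0432


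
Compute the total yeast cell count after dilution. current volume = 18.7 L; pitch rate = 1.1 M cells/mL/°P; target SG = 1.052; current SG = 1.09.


V_w = V·((SG_c−1)/(SG_t−1)−1);  °P = 259 − 259/SG_t;  cells = rate·(V+V_w)·°P
V_w = 18.7·((1.09−1)/(1.052−1)−1) = 13.6654
V_final = 18.7 + 13.6654 = 32.3654
°P = 259 − 259/1.052 = 12.8023
cells = 1.1·32.3654·12.8023

455.7858 billion cells


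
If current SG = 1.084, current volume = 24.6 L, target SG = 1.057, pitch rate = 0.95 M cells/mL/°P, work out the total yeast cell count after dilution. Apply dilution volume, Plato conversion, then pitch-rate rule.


V_w = V·((SG_c−1)/(SG_t−1)−1);  °P = 259 − 259/SG_t;  cells = rate·(V+V_w)·°P
V_w = 24.6·((1.084−1)/(1.057−1)−1) = 11.6526
V_final = 24.6 + 11.6526 = 36.2526
°P = 259 − 259/1.057 = 13.9669
cells = 0.95·36.2526·13.9669

481.0196 billion cells


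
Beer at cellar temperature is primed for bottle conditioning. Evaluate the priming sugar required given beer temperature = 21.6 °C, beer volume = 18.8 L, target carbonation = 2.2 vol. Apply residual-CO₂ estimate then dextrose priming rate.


residual = 14.695·(0.01821 + 0.09011·e^(−0.04·T));  sugar = (target − residual)·4.0·V
residual = 14.695·(0.01821 + 0.09011·e^(−0.04·21.6)) = 0.8257
sugar = (2.2 − 0.8257)·4.0·18.8

103.3477 g


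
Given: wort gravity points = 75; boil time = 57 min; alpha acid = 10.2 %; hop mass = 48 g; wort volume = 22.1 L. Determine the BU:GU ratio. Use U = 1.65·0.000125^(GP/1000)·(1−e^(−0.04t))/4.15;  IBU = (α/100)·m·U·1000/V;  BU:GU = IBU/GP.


U = 1.65·0.000125^(75/1000)·(1−e^(−0.04·57))/4.15 = 0.1819
IBU = (10.2/100)·48·0.1819·1000/22.1 = 40.2988
BU:GU = 40.2988/75

0.5373


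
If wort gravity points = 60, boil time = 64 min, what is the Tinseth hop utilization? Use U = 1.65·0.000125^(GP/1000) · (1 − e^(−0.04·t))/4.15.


bigness = 1.65·0.000125^(60/1000) = 0.9623
boil_factor = (1 − e^(−0.04·64))/4.15 = 0.2223
U = 0.9623 · 0.2223

0.2139


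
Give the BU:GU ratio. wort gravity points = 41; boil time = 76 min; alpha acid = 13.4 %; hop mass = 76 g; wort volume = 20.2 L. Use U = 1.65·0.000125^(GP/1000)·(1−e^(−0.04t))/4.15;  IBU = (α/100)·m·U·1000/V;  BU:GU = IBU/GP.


U = 1.65·0.000125^(41/1000)·(1−e^(−0.04·76))/4.15 = 0.2619
IBU = (13.4/100)·76·0.2619·1000/20.2 = 132.0348
BU:GU = 132.0348/41

3.2204


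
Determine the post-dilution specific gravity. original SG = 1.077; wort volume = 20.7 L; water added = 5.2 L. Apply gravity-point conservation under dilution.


SG_new = 1 + (SG_old − 1)·V_old/(V_old + V_water)
pts = (1.077 − 1)·1000·20.7/(20.7 + 5.2) = 61.5405
SG_new = 1 + 61.5405/1000

1.0615


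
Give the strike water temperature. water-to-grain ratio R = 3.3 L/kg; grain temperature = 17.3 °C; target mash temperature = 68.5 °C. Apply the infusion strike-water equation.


T_strike = (0.41/R)·(T_mash − T_grain) + T_mash
T_strike = (0.41/3.3)·(68.5 − 17.3) + 68.5

74.8612 °C


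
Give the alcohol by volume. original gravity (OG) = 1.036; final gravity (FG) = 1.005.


ABV = (OG − FG) · 131.25
ABV = (1.036 − 1.005) · 131.25

4.0688 % ABV


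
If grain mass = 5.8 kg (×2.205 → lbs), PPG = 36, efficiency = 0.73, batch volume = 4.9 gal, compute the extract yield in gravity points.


points = lbs × PPG × eff / vol
lbs = 5.8 × 2.205 = 12.7890
points = 12.7890 × 36 × 0.73 / 4.9

68.5908 points


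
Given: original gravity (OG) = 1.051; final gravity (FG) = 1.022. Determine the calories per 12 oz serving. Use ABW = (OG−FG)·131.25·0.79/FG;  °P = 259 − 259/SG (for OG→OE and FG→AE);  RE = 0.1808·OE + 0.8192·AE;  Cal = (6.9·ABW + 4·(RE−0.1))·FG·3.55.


ABW = (1.051 − 1.022)·131.25·0.79/1.022 = 2.9422
OE = 259 − 259/1.051 = 12.5680 °P
AE = 259 − 259/1.022 = 5.5753 °P
RE = 0.1808·12.5680 + 0.8192·5.5753 = 6.8396 °P
Cal = (6.9·2.9422 + 4·(6.8396−0.1))·1.022·3.55

171.4630 kcal


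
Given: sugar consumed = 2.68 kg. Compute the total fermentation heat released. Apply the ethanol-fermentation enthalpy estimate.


Q = m_sugar · 590 kJ/kg
Q = 2.68 · 590

1581.2000 kJ


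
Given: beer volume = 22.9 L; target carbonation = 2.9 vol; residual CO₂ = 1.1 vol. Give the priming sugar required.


sugar = (target − residual)·4.0·V
sugar = (2.9 − 1.1)·4.0·22.9

164.8800 g


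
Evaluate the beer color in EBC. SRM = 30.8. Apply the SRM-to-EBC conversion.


EBC = SRM · 1.97
EBC = 30.8 · 1.97

60.6760 EBC


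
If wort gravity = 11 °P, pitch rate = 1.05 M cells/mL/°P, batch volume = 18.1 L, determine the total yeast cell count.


cells (billions) = rate · V_L · °P
cells = 1.05 · 18.1 · 11

209.0550 billion cells


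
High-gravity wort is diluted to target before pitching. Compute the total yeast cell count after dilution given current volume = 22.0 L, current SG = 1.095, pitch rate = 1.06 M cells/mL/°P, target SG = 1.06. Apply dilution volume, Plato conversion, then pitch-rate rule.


V_w = V·((SG_c−1)/(SG_t−1)−1);  °P = 259 − 259/SG_t;  cells = rate·(V+V_w)·°P
V_w = 22.0·((1.095−1)/(1.06−1)−1) = 12.8333
V_final = 22.0 + 12.8333 = 34.8333
°P = 259 − 259/1.06 = 14.6604
cells = 1.06·34.8333·14.6604

541.3100 billion cells


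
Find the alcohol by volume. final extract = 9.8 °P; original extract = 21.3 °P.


SG = 259/(259 − P);  ABV = (OG − FG)·131.25
OG = 259/(259 − 21.3) = 1.0896
FG = 259/(259 − 9.8) = 1.0393
ABV = (1.0896 − 1.0393)·131.25

6.5996 % ABV


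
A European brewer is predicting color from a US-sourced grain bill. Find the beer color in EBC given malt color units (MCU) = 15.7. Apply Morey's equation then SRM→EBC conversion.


SRM = 1.4922·MCU^0.6859;  EBC = SRM·1.97
SRM = 1.4922·15.7^0.6859 = 9.8649
EBC = 9.8649·1.97

19.4339 EBC


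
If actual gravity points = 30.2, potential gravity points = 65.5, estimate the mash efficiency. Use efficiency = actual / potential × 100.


efficiency = 30.2 / 65.5 × 100

46.1069 %


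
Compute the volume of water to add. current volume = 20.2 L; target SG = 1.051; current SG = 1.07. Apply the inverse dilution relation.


V_water = V·((SG_curr − 1)/(SG_target − 1) − 1)
V_water = 20.2·((1.07 − 1)/(1.051 − 1) − 1)

7.5255 L


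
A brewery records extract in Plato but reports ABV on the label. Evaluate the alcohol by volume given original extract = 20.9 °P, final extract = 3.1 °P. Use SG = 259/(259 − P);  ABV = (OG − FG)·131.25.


OG = 259/(259 − 20.9) = 1.0878
FG = 259/(259 − 3.1) = 1.0121
ABV = (1.0878 − 1.0121)·131.25

9.9309 % ABV


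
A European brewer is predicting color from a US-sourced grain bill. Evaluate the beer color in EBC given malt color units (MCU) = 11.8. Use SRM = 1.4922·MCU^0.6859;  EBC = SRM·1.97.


SRM = 1.4922·11.8^0.6859 = 8.1102
EBC = 8.1102·1.97

15.9771 EBC


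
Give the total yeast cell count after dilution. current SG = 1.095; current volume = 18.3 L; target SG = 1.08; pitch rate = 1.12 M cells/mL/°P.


V_w = V·((SG_c−1)/(SG_t−1)−1);  °P = 259 − 259/SG_t;  cells = rate·(V+V_w)·°P
V_w = 18.3·((1.095−1)/(1.08−1)−1) = 3.4312
V_final = 18.3 + 3.4312 = 21.7312
°P = 259 − 259/1.08 = 19.1852
cells = 1.12·21.7312·19.1852

466.9482 billion cells


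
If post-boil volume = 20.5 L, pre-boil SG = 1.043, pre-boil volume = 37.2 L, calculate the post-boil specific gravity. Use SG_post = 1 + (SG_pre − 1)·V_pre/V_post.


pts_pre = (1.043 − 1)·1000 = 43.0000
pts_post = 43.0000·37.2/20.5 = 78.0293
SG_post = 1 + 78.0293/1000

1.0780


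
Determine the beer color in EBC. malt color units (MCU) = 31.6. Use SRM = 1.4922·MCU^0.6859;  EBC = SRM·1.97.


SRM = 1.4922·31.6^0.6859 = 15.9390
EBC = 15.9390·1.97

31.3999 EBC


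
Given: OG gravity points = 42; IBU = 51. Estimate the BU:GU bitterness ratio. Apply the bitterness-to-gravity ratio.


BU:GU = IBU / OG_points
BU:GU = 51 / 42

1.2143


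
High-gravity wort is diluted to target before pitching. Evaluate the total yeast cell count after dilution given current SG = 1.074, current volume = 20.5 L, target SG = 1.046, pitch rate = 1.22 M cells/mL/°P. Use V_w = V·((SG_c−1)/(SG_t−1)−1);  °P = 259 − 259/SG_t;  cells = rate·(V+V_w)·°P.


V_w = 20.5·((1.074−1)/(1.046−1)−1) = 12.4783
V_final = 20.5 + 12.4783 = 32.9783
°P = 259 − 259/1.046 = 11.3901
cells = 1.22·32.9783·11.3901

458.2616 billion cells


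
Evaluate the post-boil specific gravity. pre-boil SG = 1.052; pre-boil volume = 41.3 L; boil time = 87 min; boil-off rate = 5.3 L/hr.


V_post = V_pre − rate·(t/60);  SG_post = 1 + (SG_pre−1)·V_pre/V_post
V_post = 41.3 − 5.3·(87/60) = 33.6150
SG_post = 1 + (1.052 − 1)·41.3/33.6150

1.0639


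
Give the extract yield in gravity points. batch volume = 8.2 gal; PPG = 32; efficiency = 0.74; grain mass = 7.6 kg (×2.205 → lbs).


points = lbs × PPG × eff / vol
lbs = 7.6 × 2.205 = 16.7580
points = 16.7580 × 32 × 0.74 / 8.2

48.3938 points


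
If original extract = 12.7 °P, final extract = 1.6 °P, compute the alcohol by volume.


SG = 259/(259 − P);  ABV = (OG − FG)·131.25
OG = 259/(259 − 12.7) = 1.0516
FG = 259/(259 − 1.6) = 1.0062
ABV = (1.0516 − 1.0062)·131.25

5.9518 % ABV


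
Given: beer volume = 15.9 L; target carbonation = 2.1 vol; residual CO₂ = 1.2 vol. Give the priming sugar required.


sugar = (target − residual)·4.0·V
sugar = (2.1 − 1.2)·4.0·15.9

57.2400 g


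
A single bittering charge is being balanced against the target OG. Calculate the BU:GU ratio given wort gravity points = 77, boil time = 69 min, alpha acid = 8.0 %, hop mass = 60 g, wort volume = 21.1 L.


U = 1.65·0.000125^(GP/1000)·(1−e^(−0.04t))/4.15;  IBU = (α/100)·m·U·1000/V;  BU:GU = IBU/GP
U = 1.65·0.000125^(77/1000)·(1−e^(−0.04·69))/4.15 = 0.1864
IBU = (8.0/100)·60·0.1864·1000/21.1 = 42.4093
BU:GU = 42.4093/77

0.5508


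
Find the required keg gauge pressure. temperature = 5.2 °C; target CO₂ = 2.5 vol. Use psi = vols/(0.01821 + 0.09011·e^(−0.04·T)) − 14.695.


psi = 2.5/(0.01821 + 0.09011·e^(−0.04·5.2)) − 14.695

12.6579 psi


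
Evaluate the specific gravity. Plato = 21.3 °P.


SG = 259/(259 − P)
SG = 259/(259 − 21.3)

1.0896


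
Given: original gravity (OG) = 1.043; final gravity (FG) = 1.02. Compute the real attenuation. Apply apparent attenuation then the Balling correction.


AA = (OG−FG)/(OG−1)·100;  RA = AA·0.8192
AA = (1.043 − 1.02)/(1.043 − 1)·100 = 53.4884
RA = 53.4884·0.8192

43.8177 %


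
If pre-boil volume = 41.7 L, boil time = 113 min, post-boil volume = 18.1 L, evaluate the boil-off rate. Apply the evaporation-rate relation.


rate = (V_pre − V_post) / (t_min/60)
rate = (41.7 − 18.1) / (113/60)

12.5310 L/hr


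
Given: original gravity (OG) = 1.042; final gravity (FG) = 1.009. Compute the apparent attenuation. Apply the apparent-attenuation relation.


AA = (OG − FG)/(OG − 1) · 100
AA = (1.042 − 1.009)/(1.042 − 1) · 100

78.5714 %


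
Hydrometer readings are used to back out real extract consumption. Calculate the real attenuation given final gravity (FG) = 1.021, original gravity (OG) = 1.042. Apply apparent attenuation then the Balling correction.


AA = (OG−FG)/(OG−1)·100;  RA = AA·0.8192
AA = (1.042 − 1.021)/(1.042 − 1)·100 = 50.0000
RA = 50.0000·0.8192

40.9600 %


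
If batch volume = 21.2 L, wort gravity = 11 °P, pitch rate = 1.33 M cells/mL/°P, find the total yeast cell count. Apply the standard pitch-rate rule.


cells (billions) = rate · V_L · °P
cells = 1.33 · 21.2 · 11

310.1560 billion cells


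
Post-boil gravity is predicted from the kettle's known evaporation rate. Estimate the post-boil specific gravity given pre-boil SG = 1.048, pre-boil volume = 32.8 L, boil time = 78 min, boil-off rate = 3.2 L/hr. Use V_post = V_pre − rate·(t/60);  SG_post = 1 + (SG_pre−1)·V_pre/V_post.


V_post = 32.8 − 3.2·(78/60) = 28.6400
SG_post = 1 + (1.048 − 1)·32.8/28.6400

1.0550


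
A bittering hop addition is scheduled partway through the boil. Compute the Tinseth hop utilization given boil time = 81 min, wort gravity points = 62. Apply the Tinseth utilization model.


U = 1.65·0.000125^(GP/1000) · (1 − e^(−0.04·t))/4.15
bigness = 1.65·0.000125^(62/1000) = 0.9451
boil_factor = (1 − e^(−0.04·81))/4.15 = 0.2315
U = 0.9451 · 0.2315

0.2188


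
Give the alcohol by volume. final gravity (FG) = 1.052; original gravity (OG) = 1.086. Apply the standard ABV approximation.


ABV = (OG − FG) · 131.25
ABV = (1.086 − 1.052) · 131.25

4.4625 % ABV


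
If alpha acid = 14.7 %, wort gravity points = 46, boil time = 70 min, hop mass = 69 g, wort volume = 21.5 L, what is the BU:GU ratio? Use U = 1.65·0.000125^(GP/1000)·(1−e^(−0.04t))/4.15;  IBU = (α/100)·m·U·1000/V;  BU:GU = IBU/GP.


U = 1.65·0.000125^(46/1000)·(1−e^(−0.04·70))/4.15 = 0.2470
IBU = (14.7/100)·69·0.2470·1000/21.5 = 116.5132
BU:GU = 116.5132/46

2.5329


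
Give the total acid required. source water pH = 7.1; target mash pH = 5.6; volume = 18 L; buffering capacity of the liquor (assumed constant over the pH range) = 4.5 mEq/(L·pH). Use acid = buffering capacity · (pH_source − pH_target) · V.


acid = 4.5 · (7.1 − 5.6) · 18

121.5000 mEq


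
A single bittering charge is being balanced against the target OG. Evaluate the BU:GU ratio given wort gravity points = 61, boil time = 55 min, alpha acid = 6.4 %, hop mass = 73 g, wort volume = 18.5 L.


U = 1.65·0.000125^(GP/1000)·(1−e^(−0.04t))/4.15;  IBU = (α/100)·m·U·1000/V;  BU:GU = IBU/GP
U = 1.65·0.000125^(61/1000)·(1−e^(−0.04·55))/4.15 = 0.2043
IBU = (6.4/100)·73·0.2043·1000/18.5 = 51.6032
BU:GU = 51.6032/61

0.8460


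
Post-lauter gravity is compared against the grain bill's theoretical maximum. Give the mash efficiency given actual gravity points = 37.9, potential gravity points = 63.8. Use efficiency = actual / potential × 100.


efficiency = 37.9 / 63.8 × 100

59.4044 %


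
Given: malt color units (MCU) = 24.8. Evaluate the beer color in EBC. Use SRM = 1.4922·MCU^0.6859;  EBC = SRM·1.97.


SRM = 1.4922·24.8^0.6859 = 13.4984
EBC = 13.4984·1.97

26.5918 EBC


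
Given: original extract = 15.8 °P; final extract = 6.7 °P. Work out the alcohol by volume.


SG = 259/(259 − P);  ABV = (OG − FG)·131.25
OG = 259/(259 − 15.8) = 1.0650
FG = 259/(259 − 6.7) = 1.0266
ABV = (1.0650 − 1.0266)·131.25

5.0415 % ABV


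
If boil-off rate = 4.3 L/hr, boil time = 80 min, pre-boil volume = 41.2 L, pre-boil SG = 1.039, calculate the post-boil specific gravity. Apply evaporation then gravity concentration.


V_post = V_pre − rate·(t/60);  SG_post = 1 + (SG_pre−1)·V_pre/V_post
V_post = 41.2 − 4.3·(80/60) = 35.4667
SG_post = 1 + (1.039 − 1)·41.2/35.4667

1.0453


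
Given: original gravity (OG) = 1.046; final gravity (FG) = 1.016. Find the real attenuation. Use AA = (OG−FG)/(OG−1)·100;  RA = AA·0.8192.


AA = (1.046 − 1.016)/(1.046 − 1)·100 = 65.2174
RA = 65.2174·0.8192

53.4261 %


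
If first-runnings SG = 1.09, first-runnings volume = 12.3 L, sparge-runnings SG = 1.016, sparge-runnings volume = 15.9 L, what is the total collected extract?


total = Σ (SG_i − 1)·1000·V_i
first = (1.09 − 1)·1000·12.3 = 1107.0000
sparge = (1.016 − 1)·1000·15.9 = 254.4000
total = 1107.0000 + 254.4000

1361.4000 gravity·L


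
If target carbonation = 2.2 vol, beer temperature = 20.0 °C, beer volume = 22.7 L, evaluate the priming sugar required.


residual = 14.695·(0.01821 + 0.09011·e^(−0.04·T));  sugar = (target − residual)·4.0·V
residual = 14.695·(0.01821 + 0.09011·e^(−0.04·20.0)) = 0.8626
sugar = (2.2 − 0.8626)·4.0·22.7

121.4375 g


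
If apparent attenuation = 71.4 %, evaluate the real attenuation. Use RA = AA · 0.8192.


RA = 71.4 · 0.8192

58.4909 %


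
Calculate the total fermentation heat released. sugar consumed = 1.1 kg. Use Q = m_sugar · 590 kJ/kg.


Q = 1.1 · 590

649.0000 kJ


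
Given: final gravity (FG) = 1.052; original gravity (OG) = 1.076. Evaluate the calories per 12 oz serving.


ABW = (OG−FG)·131.25·0.79/FG;  °P = 259 − 259/SG (for OG→OE and FG→AE);  RE = 0.1808·OE + 0.8192·AE;  Cal = (6.9·ABW + 4·(RE−0.1))·FG·3.55
ABW = (1.076 − 1.052)·131.25·0.79/1.052 = 2.3655
OE = 259 − 259/1.076 = 18.2937 °P
AE = 259 − 259/1.052 = 12.8023 °P
RE = 0.1808·18.2937 + 0.8192·12.8023 = 13.7951 °P
Cal = (6.9·2.3655 + 4·(13.7951−0.1))·1.052·3.55

265.5391 kcal


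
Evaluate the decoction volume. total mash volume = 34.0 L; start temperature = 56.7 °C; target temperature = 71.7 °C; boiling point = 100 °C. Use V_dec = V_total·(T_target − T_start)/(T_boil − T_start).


V_dec = 34.0·(71.7 − 56.7)/(100 − 56.7)

11.7783 L


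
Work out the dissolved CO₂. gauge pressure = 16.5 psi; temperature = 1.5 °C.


vols = (P + 14.695)·(0.01821 + 0.09011·e^(−0.04·T))
vols = (16.5 + 14.695)·(0.01821 + 0.09011·e^(−0.04·1.5))

3.2153 volumes


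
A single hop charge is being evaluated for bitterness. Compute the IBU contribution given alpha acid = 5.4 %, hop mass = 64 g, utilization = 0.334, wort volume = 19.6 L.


IBU = (α/100)·mass·U·1000 / V
IBU = (5.4/100)·64·0.334·1000 / 19.6

58.8931 IBU


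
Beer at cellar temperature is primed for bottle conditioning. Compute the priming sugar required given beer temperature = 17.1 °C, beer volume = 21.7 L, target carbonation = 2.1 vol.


residual = 14.695·(0.01821 + 0.09011·e^(−0.04·T));  sugar = (target − residual)·4.0·V
residual = 14.695·(0.01821 + 0.09011·e^(−0.04·17.1)) = 0.9358
sugar = (2.1 − 0.9358)·4.0·21.7

101.0558 g


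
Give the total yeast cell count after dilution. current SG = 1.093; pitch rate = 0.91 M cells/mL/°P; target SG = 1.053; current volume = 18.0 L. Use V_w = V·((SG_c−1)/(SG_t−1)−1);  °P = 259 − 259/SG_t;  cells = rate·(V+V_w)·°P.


V_w = 18.0·((1.093−1)/(1.053−1)−1) = 13.5849
V_final = 18.0 + 13.5849 = 31.5849
°P = 259 − 259/1.053 = 13.0361
cells = 0.91·31.5849·13.0361

374.6867 billion cells


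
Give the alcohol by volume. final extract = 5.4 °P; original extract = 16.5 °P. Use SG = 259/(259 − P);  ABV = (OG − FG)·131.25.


OG = 259/(259 − 16.5) = 1.0680
FG = 259/(259 − 5.4) = 1.0213
ABV = (1.0680 − 1.0213)·131.25

6.1357 % ABV


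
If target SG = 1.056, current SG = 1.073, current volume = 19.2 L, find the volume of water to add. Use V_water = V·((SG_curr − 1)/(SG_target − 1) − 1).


V_water = 19.2·((1.073 − 1)/(1.056 − 1) − 1)

5.8286 L


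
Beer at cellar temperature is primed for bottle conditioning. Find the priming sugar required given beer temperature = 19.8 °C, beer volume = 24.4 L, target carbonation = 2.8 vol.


residual = 14.695·(0.01821 + 0.09011·e^(−0.04·T));  sugar = (target − residual)·4.0·V
residual = 14.695·(0.01821 + 0.09011·e^(−0.04·19.8)) = 0.8674
sugar = (2.8 − 0.8674)·4.0·24.4

188.6255 g


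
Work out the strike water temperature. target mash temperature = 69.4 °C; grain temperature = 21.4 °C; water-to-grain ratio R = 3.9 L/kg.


T_strike = (0.41/R)·(T_mash − T_grain) + T_mash
T_strike = (0.41/3.9)·(69.4 − 21.4) + 69.4

74.4462 °C


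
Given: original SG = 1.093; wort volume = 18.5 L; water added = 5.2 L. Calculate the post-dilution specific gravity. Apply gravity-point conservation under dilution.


SG_new = 1 + (SG_old − 1)·V_old/(V_old + V_water)
pts = (1.093 − 1)·1000·18.5/(18.5 + 5.2) = 72.5949
SG_new = 1 + 72.5949/1000

1.0726


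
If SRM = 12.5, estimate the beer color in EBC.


EBC = SRM · 1.97
EBC = 12.5 · 1.97

24.6250 EBC


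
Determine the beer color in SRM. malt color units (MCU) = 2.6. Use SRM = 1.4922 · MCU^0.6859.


SRM = 1.4922 · 2.6^0.6859

2.8738 SRM


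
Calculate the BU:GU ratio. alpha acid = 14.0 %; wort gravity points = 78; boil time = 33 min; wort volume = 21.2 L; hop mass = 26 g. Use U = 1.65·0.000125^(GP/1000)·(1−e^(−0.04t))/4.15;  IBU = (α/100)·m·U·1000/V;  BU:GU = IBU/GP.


U = 1.65·0.000125^(78/1000)·(1−e^(−0.04·33))/4.15 = 0.1446
IBU = (14.0/100)·26·0.1446·1000/21.2 = 24.8190
BU:GU = 24.8190/78

0.3182


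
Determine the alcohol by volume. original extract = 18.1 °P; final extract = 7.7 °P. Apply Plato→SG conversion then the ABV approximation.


SG = 259/(259 − P);  ABV = (OG − FG)·131.25
OG = 259/(259 − 18.1) = 1.0751
FG = 259/(259 − 7.7) = 1.0306
ABV = (1.0751 − 1.0306)·131.25

5.8399 % ABV


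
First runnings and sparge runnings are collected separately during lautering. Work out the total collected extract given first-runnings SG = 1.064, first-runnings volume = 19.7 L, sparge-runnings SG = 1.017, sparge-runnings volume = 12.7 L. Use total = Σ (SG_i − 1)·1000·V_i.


first = (1.064 − 1)·1000·19.7 = 1260.8000
sparge = (1.017 − 1)·1000·12.7 = 215.9000
total = 1260.8000 + 215.9000

1476.7000 gravity·L


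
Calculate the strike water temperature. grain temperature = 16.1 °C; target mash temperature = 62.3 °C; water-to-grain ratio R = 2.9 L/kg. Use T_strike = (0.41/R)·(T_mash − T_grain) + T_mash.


T_strike = (0.41/2.9)·(62.3 − 16.1) + 62.3

68.8317 °C


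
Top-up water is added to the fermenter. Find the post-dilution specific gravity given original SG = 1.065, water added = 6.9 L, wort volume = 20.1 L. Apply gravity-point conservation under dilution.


SG_new = 1 + (SG_old − 1)·V_old/(V_old + V_water)
pts = (1.065 − 1)·1000·20.1/(20.1 + 6.9) = 48.3889
SG_new = 1 + 48.3889/1000

1.0484


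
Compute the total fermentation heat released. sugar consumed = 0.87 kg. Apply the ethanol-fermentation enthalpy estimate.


Q = m_sugar · 590 kJ/kg
Q = 0.87 · 590

513.3000 kJ


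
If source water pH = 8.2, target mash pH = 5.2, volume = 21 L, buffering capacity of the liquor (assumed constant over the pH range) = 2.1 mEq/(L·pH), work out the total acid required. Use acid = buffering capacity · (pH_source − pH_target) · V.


acid = 2.1 · (8.2 − 5.2) · 21

132.3000 mEq


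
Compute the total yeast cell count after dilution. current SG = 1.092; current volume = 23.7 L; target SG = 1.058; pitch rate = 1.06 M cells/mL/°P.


V_w = V·((SG_c−1)/(SG_t−1)−1);  °P = 259 − 259/SG_t;  cells = rate·(V+V_w)·°P
V_w = 23.7·((1.092−1)/(1.058−1)−1) = 13.8931
V_final = 23.7 + 13.8931 = 37.5931
°P = 259 − 259/1.058 = 14.1985
cells = 1.06·37.5931·14.1985

565.7911 billion cells


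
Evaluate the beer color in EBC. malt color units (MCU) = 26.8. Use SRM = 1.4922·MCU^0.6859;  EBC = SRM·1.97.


SRM = 1.4922·26.8^0.6859 = 14.2359
EBC = 14.2359·1.97

28.0447 EBC


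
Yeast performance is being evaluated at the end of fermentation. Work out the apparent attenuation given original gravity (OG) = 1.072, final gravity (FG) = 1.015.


AA = (OG − FG)/(OG − 1) · 100
AA = (1.072 − 1.015)/(1.072 − 1) · 100

79.1667 %


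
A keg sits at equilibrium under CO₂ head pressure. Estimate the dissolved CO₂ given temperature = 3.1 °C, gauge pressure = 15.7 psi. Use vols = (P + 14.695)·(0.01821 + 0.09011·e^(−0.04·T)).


vols = (15.7 + 14.695)·(0.01821 + 0.09011·e^(−0.04·3.1))

2.9730 volumes


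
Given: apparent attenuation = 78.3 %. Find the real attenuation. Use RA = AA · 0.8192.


RA = 78.3 · 0.8192

64.1434 %


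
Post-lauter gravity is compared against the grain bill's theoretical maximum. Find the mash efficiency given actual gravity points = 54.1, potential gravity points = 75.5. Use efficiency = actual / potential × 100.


efficiency = 54.1 / 75.5 × 100

71.6556 %


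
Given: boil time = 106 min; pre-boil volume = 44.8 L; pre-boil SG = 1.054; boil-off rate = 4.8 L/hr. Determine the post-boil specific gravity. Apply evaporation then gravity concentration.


V_post = V_pre − rate·(t/60);  SG_post = 1 + (SG_pre−1)·V_pre/V_post
V_post = 44.8 − 4.8·(106/60) = 36.3200
SG_post = 1 + (1.054 − 1)·44.8/36.3200

1.0666


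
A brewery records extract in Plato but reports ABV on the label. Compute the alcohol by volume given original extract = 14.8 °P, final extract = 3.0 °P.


SG = 259/(259 − P);  ABV = (OG − FG)·131.25
OG = 259/(259 − 14.8) = 1.0606
FG = 259/(259 − 3.0) = 1.0117
ABV = (1.0606 − 1.0117)·131.25

6.4165 % ABV


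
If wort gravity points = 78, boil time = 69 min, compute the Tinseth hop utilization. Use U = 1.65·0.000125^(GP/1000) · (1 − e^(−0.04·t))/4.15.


bigness = 1.65·0.000125^(78/1000) = 0.8185
boil_factor = (1 − e^(−0.04·69))/4.15 = 0.2257
U = 0.8185 · 0.2257

0.1848


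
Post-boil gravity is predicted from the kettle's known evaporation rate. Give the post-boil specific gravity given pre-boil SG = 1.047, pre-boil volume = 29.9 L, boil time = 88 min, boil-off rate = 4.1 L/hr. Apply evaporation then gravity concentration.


V_post = V_pre − rate·(t/60);  SG_post = 1 + (SG_pre−1)·V_pre/V_post
V_post = 29.9 − 4.1·(88/60) = 23.8867
SG_post = 1 + (1.047 − 1)·29.9/23.8867

1.0588


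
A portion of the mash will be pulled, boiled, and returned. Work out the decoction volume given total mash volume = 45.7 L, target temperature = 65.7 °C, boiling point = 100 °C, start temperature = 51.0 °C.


V_dec = V_total·(T_target − T_start)/(T_boil − T_start)
V_dec = 45.7·(65.7 − 51.0)/(100 − 51.0)

13.7100 L


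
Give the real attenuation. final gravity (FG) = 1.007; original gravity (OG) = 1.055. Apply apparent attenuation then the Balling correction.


AA = (OG−FG)/(OG−1)·100;  RA = AA·0.8192
AA = (1.055 − 1.007)/(1.055 − 1)·100 = 87.2727
RA = 87.2727·0.8192

71.4938 %


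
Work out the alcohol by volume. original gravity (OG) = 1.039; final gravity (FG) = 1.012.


ABV = (OG − FG) · 131.25
ABV = (1.039 − 1.012) · 131.25

3.5437 % ABV


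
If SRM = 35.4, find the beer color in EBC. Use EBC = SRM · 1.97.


EBC = 35.4 · 1.97

69.7380 EBC


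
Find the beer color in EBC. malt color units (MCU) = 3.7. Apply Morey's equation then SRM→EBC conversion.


SRM = 1.4922·MCU^0.6859;  EBC = SRM·1.97
SRM = 1.4922·3.7^0.6859 = 3.6606
EBC = 3.6606·1.97

7.2115 EBC


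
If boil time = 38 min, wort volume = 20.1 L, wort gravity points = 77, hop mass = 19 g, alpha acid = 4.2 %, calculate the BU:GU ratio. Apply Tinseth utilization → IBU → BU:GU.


U = 1.65·0.000125^(GP/1000)·(1−e^(−0.04t))/4.15;  IBU = (α/100)·m·U·1000/V;  BU:GU = IBU/GP
U = 1.65·0.000125^(77/1000)·(1−e^(−0.04·38))/4.15 = 0.1555
IBU = (4.2/100)·19·0.1555·1000/20.1 = 6.1733
BU:GU = 6.1733/77

0.0802


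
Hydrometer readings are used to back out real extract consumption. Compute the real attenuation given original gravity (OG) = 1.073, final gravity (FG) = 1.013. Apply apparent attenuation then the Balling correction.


AA = (OG−FG)/(OG−1)·100;  RA = AA·0.8192
AA = (1.073 − 1.013)/(1.073 − 1)·100 = 82.1918
RA = 82.1918·0.8192

67.3315 %


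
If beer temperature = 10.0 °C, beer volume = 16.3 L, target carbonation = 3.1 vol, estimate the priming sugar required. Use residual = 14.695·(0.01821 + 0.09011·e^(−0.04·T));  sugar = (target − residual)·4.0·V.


residual = 14.695·(0.01821 + 0.09011·e^(−0.04·10.0)) = 1.1552
sugar = (3.1 − 1.1552)·4.0·16.3

126.8002 g


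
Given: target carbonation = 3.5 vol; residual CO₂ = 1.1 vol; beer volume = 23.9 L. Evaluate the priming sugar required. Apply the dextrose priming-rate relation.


sugar = (target − residual)·4.0·V
sugar = (3.5 − 1.1)·4.0·23.9

229.4400 g


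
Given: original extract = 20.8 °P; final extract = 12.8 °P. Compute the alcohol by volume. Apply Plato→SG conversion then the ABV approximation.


SG = 259/(259 − P);  ABV = (OG − FG)·131.25
OG = 259/(259 − 20.8) = 1.0873
FG = 259/(259 − 12.8) = 1.0520
ABV = (1.0873 − 1.0520)·131.25

4.6372 % ABV


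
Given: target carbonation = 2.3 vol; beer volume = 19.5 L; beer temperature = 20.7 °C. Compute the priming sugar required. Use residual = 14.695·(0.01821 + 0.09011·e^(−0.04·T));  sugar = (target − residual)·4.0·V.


residual = 14.695·(0.01821 + 0.09011·e^(−0.04·20.7)) = 0.8462
sugar = (2.3 − 0.8462)·4.0·19.5

113.4000 g


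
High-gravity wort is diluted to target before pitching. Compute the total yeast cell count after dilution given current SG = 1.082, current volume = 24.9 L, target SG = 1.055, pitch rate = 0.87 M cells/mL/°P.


V_w = V·((SG_c−1)/(SG_t−1)−1);  °P = 259 − 259/SG_t;  cells = rate·(V+V_w)·°P
V_w = 24.9·((1.082−1)/(1.055−1)−1) = 12.2236
V_final = 24.9 + 12.2236 = 37.1236
°P = 259 − 259/1.055 = 13.5024
cells = 0.87·37.1236·13.5024

436.0936 billion cells


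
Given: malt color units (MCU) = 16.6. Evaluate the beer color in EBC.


SRM = 1.4922·MCU^0.6859;  EBC = SRM·1.97
SRM = 1.4922·16.6^0.6859 = 10.2494
EBC = 10.2494·1.97

20.1914 EBC


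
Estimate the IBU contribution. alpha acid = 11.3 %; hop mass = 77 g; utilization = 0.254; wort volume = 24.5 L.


IBU = (α/100)·mass·U·1000 / V
IBU = (11.3/100)·77·0.254·1000 / 24.5

90.2063 IBU


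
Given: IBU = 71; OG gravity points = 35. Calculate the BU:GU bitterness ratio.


BU:GU = IBU / OG_points
BU:GU = 71 / 35

2.0286


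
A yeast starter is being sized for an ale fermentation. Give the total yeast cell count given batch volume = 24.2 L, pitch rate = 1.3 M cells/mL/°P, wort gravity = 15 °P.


cells (billions) = rate · V_L · °P
cells = 1.3 · 24.2 · 15

471.9000 billion cells


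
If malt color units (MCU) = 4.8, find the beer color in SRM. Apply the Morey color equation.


SRM = 1.4922 · MCU^0.6859
SRM = 1.4922 · 4.8^0.6859

4.3761 SRM


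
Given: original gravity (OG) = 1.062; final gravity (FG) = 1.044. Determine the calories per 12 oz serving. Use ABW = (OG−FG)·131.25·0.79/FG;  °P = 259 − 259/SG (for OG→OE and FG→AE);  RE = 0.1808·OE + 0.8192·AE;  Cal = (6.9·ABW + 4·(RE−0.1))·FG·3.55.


ABW = (1.062 − 1.044)·131.25·0.79/1.044 = 1.7877
OE = 259 − 259/1.062 = 15.1205 °P
AE = 259 − 259/1.044 = 10.9157 °P
RE = 0.1808·15.1205 + 0.8192·10.9157 = 11.6759 °P
Cal = (6.9·1.7877 + 4·(11.6759−0.1))·1.044·3.55

217.3279 kcal


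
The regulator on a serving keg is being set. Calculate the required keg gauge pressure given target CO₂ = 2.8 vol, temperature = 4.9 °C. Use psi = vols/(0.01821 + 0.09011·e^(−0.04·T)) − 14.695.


psi = 2.8/(0.01821 + 0.09011·e^(−0.04·4.9)) − 14.695

15.6469 psi


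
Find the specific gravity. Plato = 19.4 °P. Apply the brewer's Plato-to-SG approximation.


SG = 259/(259 − P)
SG = 259/(259 − 19.4)

1.0810


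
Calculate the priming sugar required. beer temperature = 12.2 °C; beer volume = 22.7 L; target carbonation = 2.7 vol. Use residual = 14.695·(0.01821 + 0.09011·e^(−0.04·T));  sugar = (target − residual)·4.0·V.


residual = 14.695·(0.01821 + 0.09011·e^(−0.04·12.2)) = 1.0804
sugar = (2.7 − 1.0804)·4.0·22.7

147.0561 g


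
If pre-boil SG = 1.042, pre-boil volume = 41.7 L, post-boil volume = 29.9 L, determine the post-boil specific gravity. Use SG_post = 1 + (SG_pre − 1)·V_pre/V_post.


pts_pre = (1.042 − 1)·1000 = 42.0000
pts_post = 42.0000·41.7/29.9 = 58.5753
SG_post = 1 + 58.5753/1000

1.0586


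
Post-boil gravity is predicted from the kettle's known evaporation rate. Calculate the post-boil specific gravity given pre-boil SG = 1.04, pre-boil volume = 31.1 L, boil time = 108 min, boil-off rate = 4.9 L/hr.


V_post = V_pre − rate·(t/60);  SG_post = 1 + (SG_pre−1)·V_pre/V_post
V_post = 31.1 − 4.9·(108/60) = 22.2800
SG_post = 1 + (1.04 − 1)·31.1/22.2800

1.0558


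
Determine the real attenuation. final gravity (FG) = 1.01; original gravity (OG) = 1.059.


AA = (OG−FG)/(OG−1)·100;  RA = AA·0.8192
AA = (1.059 − 1.01)/(1.059 − 1)·100 = 83.0508
RA = 83.0508·0.8192

68.0353 %


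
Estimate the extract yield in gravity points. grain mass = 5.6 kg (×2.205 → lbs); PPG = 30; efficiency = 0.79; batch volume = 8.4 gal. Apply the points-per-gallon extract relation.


points = lbs × PPG × eff / vol
lbs = 5.6 × 2.205 = 12.3480
points = 12.3480 × 30 × 0.79 / 8.4

34.8390 points


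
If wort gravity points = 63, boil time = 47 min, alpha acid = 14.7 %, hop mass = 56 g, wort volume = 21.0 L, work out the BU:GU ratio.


U = 1.65·0.000125^(GP/1000)·(1−e^(−0.04t))/4.15;  IBU = (α/100)·m·U·1000/V;  BU:GU = IBU/GP
U = 1.65·0.000125^(63/1000)·(1−e^(−0.04·47))/4.15 = 0.1913
IBU = (14.7/100)·56·0.1913·1000/21.0 = 74.9757
BU:GU = 74.9757/63

1.1901


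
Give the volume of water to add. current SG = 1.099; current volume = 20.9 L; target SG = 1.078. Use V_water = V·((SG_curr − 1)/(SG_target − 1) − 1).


V_water = 20.9·((1.099 − 1)/(1.078 − 1) − 1)

5.6269 L


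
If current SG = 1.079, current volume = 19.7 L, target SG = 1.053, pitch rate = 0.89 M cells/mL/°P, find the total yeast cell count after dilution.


V_w = V·((SG_c−1)/(SG_t−1)−1);  °P = 259 − 259/SG_t;  cells = rate·(V+V_w)·°P
V_w = 19.7·((1.079−1)/(1.053−1)−1) = 9.6642
V_final = 19.7 + 9.6642 = 29.3642
°P = 259 − 259/1.053 = 13.0361
cells = 0.89·29.3642·13.0361

340.6863 billion cells


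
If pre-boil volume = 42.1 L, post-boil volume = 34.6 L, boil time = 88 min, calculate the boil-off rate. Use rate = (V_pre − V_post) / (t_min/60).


rate = (42.1 − 34.6) / (88/60)

5.1136 L/hr


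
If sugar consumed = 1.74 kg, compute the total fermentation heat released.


Q = m_sugar · 590 kJ/kg
Q = 1.74 · 590

1026.6000 kJ


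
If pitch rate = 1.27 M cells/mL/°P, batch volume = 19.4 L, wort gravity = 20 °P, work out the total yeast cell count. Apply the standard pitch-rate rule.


cells (billions) = rate · V_L · °P
cells = 1.27 · 19.4 · 20

492.7600 billion cells


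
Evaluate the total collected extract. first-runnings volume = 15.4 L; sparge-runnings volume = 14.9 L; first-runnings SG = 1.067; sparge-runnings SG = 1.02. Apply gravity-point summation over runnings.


total = Σ (SG_i − 1)·1000·V_i
first = (1.067 − 1)·1000·15.4 = 1031.8000
sparge = (1.02 − 1)·1000·14.9 = 298.0000
total = 1031.8000 + 298.0000

1329.8000 gravity·L


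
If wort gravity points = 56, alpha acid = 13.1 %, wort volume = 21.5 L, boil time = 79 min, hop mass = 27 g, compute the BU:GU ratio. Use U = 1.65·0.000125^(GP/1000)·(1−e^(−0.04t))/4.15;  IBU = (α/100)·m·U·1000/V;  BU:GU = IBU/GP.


U = 1.65·0.000125^(56/1000)·(1−e^(−0.04·79))/4.15 = 0.2302
IBU = (13.1/100)·27·0.2302·1000/21.5 = 37.8645
BU:GU = 37.8645/56

0.6762


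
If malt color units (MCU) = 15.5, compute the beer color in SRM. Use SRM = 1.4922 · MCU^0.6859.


SRM = 1.4922 · 15.5^0.6859

9.7786 SRM


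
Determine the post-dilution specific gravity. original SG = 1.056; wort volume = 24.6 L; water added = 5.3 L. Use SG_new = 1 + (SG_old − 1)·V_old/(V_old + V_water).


pts = (1.056 − 1)·1000·24.6/(24.6 + 5.3) = 46.0736
SG_new = 1 + 46.0736/1000

1.0461


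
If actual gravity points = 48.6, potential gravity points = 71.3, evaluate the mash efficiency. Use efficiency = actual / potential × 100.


efficiency = 48.6 / 71.3 × 100

68.1627 %


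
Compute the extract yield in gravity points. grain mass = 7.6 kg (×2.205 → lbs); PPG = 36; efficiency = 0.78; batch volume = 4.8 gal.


points = lbs × PPG × eff / vol
lbs = 7.6 × 2.205 = 16.7580
points = 16.7580 × 36 × 0.78 / 4.8

98.0343 points


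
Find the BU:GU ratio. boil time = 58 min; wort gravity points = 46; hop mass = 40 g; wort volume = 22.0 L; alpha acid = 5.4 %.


U = 1.65·0.000125^(GP/1000)·(1−e^(−0.04t))/4.15;  IBU = (α/100)·m·U·1000/V;  BU:GU = IBU/GP
U = 1.65·0.000125^(46/1000)·(1−e^(−0.04·58))/4.15 = 0.2371
IBU = (5.4/100)·40·0.2371·1000/22.0 = 23.2809
BU:GU = 23.2809/46

0.5061


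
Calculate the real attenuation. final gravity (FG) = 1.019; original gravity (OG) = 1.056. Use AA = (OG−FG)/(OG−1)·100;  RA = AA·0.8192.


AA = (1.056 − 1.019)/(1.056 − 1)·100 = 66.0714
RA = 66.0714·0.8192

54.1257 %
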